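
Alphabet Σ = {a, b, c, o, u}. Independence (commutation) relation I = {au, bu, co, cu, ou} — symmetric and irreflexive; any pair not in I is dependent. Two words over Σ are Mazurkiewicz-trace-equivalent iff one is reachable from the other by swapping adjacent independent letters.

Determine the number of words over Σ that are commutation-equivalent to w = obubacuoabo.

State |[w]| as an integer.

#0=o has no predecessor
#1=b depends on [0:o]
#2=u has no predecessor
#3=b depends on [1:b]
#4=a depends on [3:b]
#5=c depends on [4:a]
#6=u depends on [2:u]
#7=o depends on [4:a]
#8=a depends on [5:c, 7:o]
#9=b depends on [8:a]
#10=o depends on [9:b]
sources: [0:o, 2:u]
N(rest) = Σ N(rest − s) over sources s of rest; N(one piece) = 1:
  size 1 → [6]=1  [10]=1
  size 2 → [2,6]=1  [6,10]=2  [9,10]=1
  size 3 → [2,6,10]=3  [6,9,10]=3  [8,9,10]=1
  size 4 → [2,6,9,10]=6  [5,8,9,10]=1  [6,8,9,10]=4  [7,8,9,10]=1
  size 5 → [2,6,8,9,10]=10  [5,6,8,9,10]=5  [5,7,8,9,10]=2  [6,7,8,9,10]=5
  size 6 → [2,5,6,8,9,10]=15  [2,6,7,8,9,10]=15  [4,5,7,8,9,10]=2  [5,6,7,8,9,10]=12
  size 7 → [2,5,6,7,8,9,10]=42  [3,4,5,7,8,9,10]=2  [4,5,6,7,8,9,10]=14
  size 8 → [1,3,4,5,7,8,9,10]=2  [2,4,5,6,7,8,9,10]=56  [3,4,5,6,7,8,9,10]=16
  size 9 → [0,1,3,4,5,7,8,9,10]=2  [1,3,4,5,6,7,8,9,10]=18  [2,3,4,5,6,7,8,9,10]=72
  first=0(o) contributes 90
  first=2(u) contributes 20
|[w]| = 110

110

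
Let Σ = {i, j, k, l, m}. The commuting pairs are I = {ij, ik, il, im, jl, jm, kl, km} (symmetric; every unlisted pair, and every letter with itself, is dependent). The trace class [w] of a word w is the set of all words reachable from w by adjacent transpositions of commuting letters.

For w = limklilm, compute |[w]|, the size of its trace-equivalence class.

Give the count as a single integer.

drop 0:l onto floor
drop 1:i onto floor
drop 2:m onto {0:l}
drop 3:k onto floor
drop 4:l onto {2:m}
drop 5:i onto {1:i}
drop 6:l onto {4:l}
drop 7:m onto {6:l}
ground layer = {0:l, 1:i, 3:k}
drop-orders for the pieces not yet dropped (sum over which currently-grounded one goes next):
  1 to go: {3} 1  {5} 1  {7} 1
  2 to go: {1,5} 1  {3,5} 2  {3,7} 2  {5,7} 2  {6,7} 1
  3 to go: {1,3,5} 3  {1,5,7} 3  {3,5,7} 6  {3,6,7} 3  {4,6,7} 1  {5,6,7} 3
  4 to go: {1,3,5,7} 12  {1,5,6,7} 6  {2,4,6,7} 1  {3,4,6,7} 4  {3,5,6,7} 12  {4,5,6,7} 4
  5 to go: {0,2,4,6,7} 1  {1,3,5,6,7} 30  {1,4,5,6,7} 10  {2,3,4,6,7} 5  {2,4,5,6,7} 5  {3,4,5,6,7} 20
  6 to go: {0,2,3,4,6,7} 6  {0,2,4,5,6,7} 6  {1,2,4,5,6,7} 15  {1,3,4,5,6,7} 60  {2,3,4,5,6,7} 30
  if 0:l drops first: 105 orders
  if 1:i drops first: 42 orders
  if 3:k drops first: 21 orders
heap linearizations: 168

168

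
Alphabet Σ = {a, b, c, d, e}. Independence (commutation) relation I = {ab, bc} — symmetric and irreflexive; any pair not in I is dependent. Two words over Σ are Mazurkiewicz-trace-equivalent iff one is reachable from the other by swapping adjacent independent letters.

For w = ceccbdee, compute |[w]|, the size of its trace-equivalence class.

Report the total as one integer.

#0=c has no predecessor
#1=e depends on [0:c]
#2=c depends on [1:e]
#3=c depends on [2:c]
#4=b depends on [1:e]
#5=d depends on [3:c, 4:b]
#6=e depends on [5:d]
#7=e depends on [6:e]
sources: [0:c]
N(rest) = Σ N(rest − s) over sources s of rest; N(one piece) = 1:
  size 1 → [7]=1
  size 2 → [6,7]=1
  size 3 → [5,6,7]=1
  size 4 → [3,5,6,7]=1  [4,5,6,7]=1
  size 5 → [2,3,5,6,7]=1  [3,4,5,6,7]=2
  size 6 → [2,3,4,5,6,7]=3
  first=0(c) contributes 3

3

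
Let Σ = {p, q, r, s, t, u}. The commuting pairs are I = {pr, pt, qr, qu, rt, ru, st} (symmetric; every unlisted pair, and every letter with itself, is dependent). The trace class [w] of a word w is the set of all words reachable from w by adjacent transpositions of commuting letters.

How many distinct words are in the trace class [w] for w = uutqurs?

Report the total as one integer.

12

drop 0:u onto floor
drop 1:u onto {0:u}
drop 2:t onto {1:u}
drop 3:q onto {2:t}
drop 4:u onto {2:t}
drop 5:r onto floor
drop 6:s onto {3:q, 4:u, 5:r}
ground layer = {0:u, 5:r}
drop-orders for the pieces not yet dropped (sum over which currently-grounded one goes next):
  1 to go: {6} 1
  2 to go: {3,6} 1  {4,6} 1  {5,6} 1
  3 to go: {3,4,6} 2  {3,5,6} 2  {4,5,6} 2
  4 to go: {2,3,4,6} 2  {3,4,5,6} 6
  5 to go: {1,2,3,4,6} 2  {2,3,4,5,6} 8
  if 0:u drops first: 10 orders
  if 5:r drops first: 2 orders
heap linearizations: 12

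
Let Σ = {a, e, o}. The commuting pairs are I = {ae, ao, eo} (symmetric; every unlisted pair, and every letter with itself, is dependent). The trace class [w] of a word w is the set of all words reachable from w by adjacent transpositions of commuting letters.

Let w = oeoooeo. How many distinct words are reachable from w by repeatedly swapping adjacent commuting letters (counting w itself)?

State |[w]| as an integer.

21

drop 0:o onto floor
drop 1:e onto floor
drop 2:o onto {0:o}
drop 3:o onto {2:o}
drop 4:o onto {3:o}
drop 5:e onto {1:e}
drop 6:o onto {4:o}
ground layer = {0:o, 1:e}
drop-orders for the pieces not yet dropped (sum over which currently-grounded one goes next):
  1 to go: {5} 1  {6} 1
  2 to go: {1,5} 1  {4,6} 1  {5,6} 2
  3 to go: {1,5,6} 3  {3,4,6} 1  {4,5,6} 3
  4 to go: {1,4,5,6} 6  {2,3,4,6} 1  {3,4,5,6} 4
  5 to go: {0,2,3,4,6} 1  {1,3,4,5,6} 10  {2,3,4,5,6} 5
  if 0:o drops first: 15 orders
  if 1:e drops first: 6 orders
heap linearizations: 21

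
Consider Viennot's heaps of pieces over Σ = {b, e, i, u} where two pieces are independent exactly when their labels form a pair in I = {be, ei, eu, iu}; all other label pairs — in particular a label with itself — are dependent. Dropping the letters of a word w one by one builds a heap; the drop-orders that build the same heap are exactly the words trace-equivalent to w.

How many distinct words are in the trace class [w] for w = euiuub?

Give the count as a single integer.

24

0(e) covers ∅
1(u) covers ∅
2(i) covers ∅
3(u) covers 1:u
4(u) covers 3:u
5(b) covers 2:i, 4:u
floor of heap: 0:e, 1:u, 2:i
completions by unplaced set U, small U first (add the entries for U minus each lowest piece of U):
  |U|=1: {0}:1  {5}:1
  |U|=2: {0,5}:2  {2,5}:1  {4,5}:1
  |U|=3: {0,2,5}:3  {0,4,5}:3  {2,4,5}:2  {3,4,5}:1
  |U|=4: {0,2,4,5}:8  {0,3,4,5}:4  {1,3,4,5}:1  {2,3,4,5}:3
  start at 0(e): 4
  start at 1(u): 15
  start at 2(i): 5
sum over floor = 24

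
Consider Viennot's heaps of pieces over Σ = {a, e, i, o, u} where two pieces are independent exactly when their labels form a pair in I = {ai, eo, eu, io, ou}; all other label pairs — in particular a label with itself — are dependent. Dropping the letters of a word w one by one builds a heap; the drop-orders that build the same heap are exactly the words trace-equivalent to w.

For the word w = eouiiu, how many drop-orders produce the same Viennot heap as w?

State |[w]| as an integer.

12

#0=e has no predecessor
#1=o has no predecessor
#2=u has no predecessor
#3=i depends on [0:e, 2:u]
#4=i depends on [3:i]
#5=u depends on [4:i]
sources: [0:e, 1:o, 2:u]
N(rest) = Σ N(rest − s) over sources s of rest; N(one piece) = 1:
  size 1 → [1]=1  [5]=1
  size 2 → [1,5]=2  [4,5]=1
  size 3 → [1,4,5]=3  [3,4,5]=1
  size 4 → [0,3,4,5]=1  [1,3,4,5]=4  [2,3,4,5]=1
  first=0(e) contributes 5
  first=1(o) contributes 2
  first=2(u) contributes 5
|[w]| = 12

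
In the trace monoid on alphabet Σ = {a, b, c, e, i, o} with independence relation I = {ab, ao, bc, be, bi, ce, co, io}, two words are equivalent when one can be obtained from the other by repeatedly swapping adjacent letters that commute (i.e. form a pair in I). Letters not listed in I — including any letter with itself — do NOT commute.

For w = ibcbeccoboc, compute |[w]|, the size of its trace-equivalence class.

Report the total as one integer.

952

0(i) covers ∅
1(b) covers ∅
2(c) covers 0:i
3(b) covers 1:b
4(e) covers 0:i
5(c) covers 2:c
6(c) covers 5:c
7(o) covers 3:b, 4:e
8(b) covers 7:o
9(o) covers 8:b
10(c) covers 6:c
floor of heap: 0:i, 1:b
completions by unplaced set U, small U first (add the entries for U minus each lowest piece of U):
  |U|=1: {9}:1  {10}:1
  |U|=2: {6,10}:1  {8,9}:1  {9,10}:2
  |U|=3: {5,6,10}:1  {6,9,10}:3  {7,8,9}:1  {8,9,10}:3
  |U|=4: {2,5,6,10}:1  {3,7,8,9}:1  {4,7,8,9}:1  {5,6,9,10}:4  {6,8,9,10}:6  {7,8,9,10}:4
  |U|=5: {1,3,7,8,9}:1  {2,5,6,9,10}:5  {3,4,7,8,9}:2  {3,7,8,9,10}:5  {4,7,8,9,10}:5  {5,6,8,9,10}:10  {6,7,8,9,10}:10
  |U|=6: {1,3,4,7,8,9}:3  {1,3,7,8,9,10}:6  {2,5,6,8,9,10}:15  {3,4,7,8,9,10}:12  {3,6,7,8,9,10}:15  {4,6,7,8,9,10}:15  {5,6,7,8,9,10}:20
  |U|=7: {1,3,4,7,8,9,10}:21  {1,3,6,7,8,9,10}:21  {2,5,6,7,8,9,10}:35  {3,4,6,7,8,9,10}:42  {3,5,6,7,8,9,10}:35  {4,5,6,7,8,9,10}:35
  |U|=8: {1,3,4,6,7,8,9,10}:84  {1,3,5,6,7,8,9,10}:56  {2,3,5,6,7,8,9,10}:70  {2,4,5,6,7,8,9,10}:70  {3,4,5,6,7,8,9,10}:112
  |U|=9: {0,2,4,5,6,7,8,9,10}:70  {1,2,3,5,6,7,8,9,10}:126  {1,3,4,5,6,7,8,9,10}:252  {2,3,4,5,6,7,8,9,10}:252
  start at 0(i): 630
  start at 1(b): 322
sum over floor = 952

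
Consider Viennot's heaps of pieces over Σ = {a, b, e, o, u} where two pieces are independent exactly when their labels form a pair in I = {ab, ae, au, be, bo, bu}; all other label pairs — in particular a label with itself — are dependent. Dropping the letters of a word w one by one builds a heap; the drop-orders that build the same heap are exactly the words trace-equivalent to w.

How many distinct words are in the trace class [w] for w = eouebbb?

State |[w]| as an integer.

35

0(e) covers ∅
1(o) covers 0:e
2(u) covers 1:o
3(e) covers 2:u
4(b) covers ∅
5(b) covers 4:b
6(b) covers 5:b
floor of heap: 0:e, 4:b
completions by unplaced set U, small U first (add the entries for U minus each lowest piece of U):
  |U|=1: {3}:1  {6}:1
  |U|=2: {2,3}:1  {3,6}:2  {5,6}:1
  |U|=3: {1,2,3}:1  {2,3,6}:3  {3,5,6}:3  {4,5,6}:1
  |U|=4: {0,1,2,3}:1  {1,2,3,6}:4  {2,3,5,6}:6  {3,4,5,6}:4
  |U|=5: {0,1,2,3,6}:5  {1,2,3,5,6}:10  {2,3,4,5,6}:10
  start at 0(e): 20
  start at 4(b): 15
sum over floor = 35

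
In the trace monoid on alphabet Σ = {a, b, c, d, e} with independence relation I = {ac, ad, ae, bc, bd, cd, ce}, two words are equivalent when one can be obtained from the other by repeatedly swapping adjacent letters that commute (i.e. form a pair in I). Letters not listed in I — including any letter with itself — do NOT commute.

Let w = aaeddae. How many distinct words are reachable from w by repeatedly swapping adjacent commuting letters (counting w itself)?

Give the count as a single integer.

0(a) covers ∅
1(a) covers 0:a
2(e) covers ∅
3(d) covers 2:e
4(d) covers 3:d
5(a) covers 1:a
6(e) covers 4:d
floor of heap: 0:a, 2:e
completions by unplaced set U, small U first (add the entries for U minus each lowest piece of U):
  |U|=1: {5}:1  {6}:1
  |U|=2: {1,5}:1  {4,6}:1  {5,6}:2
  |U|=3: {0,1,5}:1  {1,5,6}:3  {3,4,6}:1  {4,5,6}:3
  |U|=4: {0,1,5,6}:4  {1,4,5,6}:6  {2,3,4,6}:1  {3,4,5,6}:4
  |U|=5: {0,1,4,5,6}:10  {1,3,4,5,6}:10  {2,3,4,5,6}:5
  start at 0(a): 15
  start at 2(e): 20
sum over floor = 35

35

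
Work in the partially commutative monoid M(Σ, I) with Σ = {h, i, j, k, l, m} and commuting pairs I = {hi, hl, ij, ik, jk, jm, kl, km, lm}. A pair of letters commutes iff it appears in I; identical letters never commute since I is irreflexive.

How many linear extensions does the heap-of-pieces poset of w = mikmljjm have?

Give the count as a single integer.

0(m) covers ∅
1(i) covers 0:m
2(k) covers ∅
3(m) covers 1:i
4(l) covers 1:i
5(j) covers 4:l
6(j) covers 5:j
7(m) covers 3:m
floor of heap: 0:m, 2:k
completions by unplaced set U, small U first (add the entries for U minus each lowest piece of U):
  |U|=1: {2}:1  {6}:1  {7}:1
  |U|=2: {2,6}:2  {2,7}:2  {3,7}:1  {5,6}:1  {6,7}:2
  |U|=3: {2,3,7}:3  {2,5,6}:3  {2,6,7}:6  {3,6,7}:3  {4,5,6}:1  {5,6,7}:3
  |U|=4: {2,3,6,7}:12  {2,4,5,6}:4  {2,5,6,7}:12  {3,5,6,7}:6  {4,5,6,7}:4
  |U|=5: {2,3,5,6,7}:30  {2,4,5,6,7}:20  {3,4,5,6,7}:10
  |U|=6: {1,3,4,5,6,7}:10  {2,3,4,5,6,7}:60
  start at 0(m): 70
  start at 2(k): 10
sum over floor = 80

80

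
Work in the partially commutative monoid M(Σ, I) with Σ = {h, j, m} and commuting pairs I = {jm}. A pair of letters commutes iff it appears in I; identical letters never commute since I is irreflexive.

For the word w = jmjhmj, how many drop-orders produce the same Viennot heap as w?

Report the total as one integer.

6

piece 0:j — minimal
piece 1:m — minimal
piece 2:j rests on {0:j}
piece 3:h rests on {1:m, 2:j}
piece 4:m rests on {3:h}
piece 5:j rests on {3:h}
minimal pieces: {0:j, 1:m}
ways to finish when only these pieces remain (= sum over removing one remaining piece with nothing left below it):
  1 left: {4}→1  {5}→1
  2 left: {4,5}→2
  3 left: {3,4,5}→2
  4 left: {1,3,4,5}→2  {2,3,4,5}→2
  placing 0:j first → 4 extensions
  placing 1:m first → 2 extensions
total linear extensions = 6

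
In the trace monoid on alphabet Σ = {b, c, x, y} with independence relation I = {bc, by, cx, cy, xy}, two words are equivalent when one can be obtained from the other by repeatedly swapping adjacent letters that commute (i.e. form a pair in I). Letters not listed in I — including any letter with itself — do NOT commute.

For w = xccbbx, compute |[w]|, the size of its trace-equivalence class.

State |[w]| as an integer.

drop 0:x onto floor
drop 1:c onto floor
drop 2:c onto {1:c}
drop 3:b onto {0:x}
drop 4:b onto {3:b}
drop 5:x onto {4:b}
ground layer = {0:x, 1:c}
drop-orders for the pieces not yet dropped (sum over which currently-grounded one goes next):
  1 to go: {2} 1  {5} 1
  2 to go: {1,2} 1  {2,5} 2  {4,5} 1
  3 to go: {1,2,5} 3  {2,4,5} 3  {3,4,5} 1
  4 to go: {0,3,4,5} 1  {1,2,4,5} 6  {2,3,4,5} 4
  if 0:x drops first: 10 orders
  if 1:c drops first: 5 orders
heap linearizations: 15

15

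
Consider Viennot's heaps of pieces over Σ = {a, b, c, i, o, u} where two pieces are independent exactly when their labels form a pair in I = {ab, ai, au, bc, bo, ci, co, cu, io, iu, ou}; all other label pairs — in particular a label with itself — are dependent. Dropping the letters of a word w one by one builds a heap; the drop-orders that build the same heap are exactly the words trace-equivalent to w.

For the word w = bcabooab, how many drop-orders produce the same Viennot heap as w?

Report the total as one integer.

56

piece 0:b — minimal
piece 1:c — minimal
piece 2:a rests on {1:c}
piece 3:b rests on {0:b}
piece 4:o rests on {2:a}
piece 5:o rests on {4:o}
piece 6:a rests on {5:o}
piece 7:b rests on {3:b}
minimal pieces: {0:b, 1:c}
ways to finish when only these pieces remain (= sum over removing one remaining piece with nothing left below it):
  1 left: {6}→1  {7}→1
  2 left: {3,7}→1  {5,6}→1  {6,7}→2
  3 left: {0,3,7}→1  {3,6,7}→3  {4,5,6}→1  {5,6,7}→3
  4 left: {0,3,6,7}→4  {2,4,5,6}→1  {3,5,6,7}→6  {4,5,6,7}→4
  5 left: {0,3,5,6,7}→10  {1,2,4,5,6}→1  {2,4,5,6,7}→5  {3,4,5,6,7}→10
  6 left: {0,3,4,5,6,7}→20  {1,2,4,5,6,7}→6  {2,3,4,5,6,7}→15
  placing 0:b first → 21 extensions
  placing 1:c first → 35 extensions
total linear extensions = 56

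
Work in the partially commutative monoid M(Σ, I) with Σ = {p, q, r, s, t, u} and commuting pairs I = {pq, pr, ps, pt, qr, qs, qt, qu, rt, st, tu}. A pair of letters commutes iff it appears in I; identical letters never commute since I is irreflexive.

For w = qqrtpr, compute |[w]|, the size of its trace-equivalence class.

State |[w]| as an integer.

0(q) covers ∅
1(q) covers 0:q
2(r) covers ∅
3(t) covers ∅
4(p) covers ∅
5(r) covers 2:r
floor of heap: 0:q, 2:r, 3:t, 4:p
completions by unplaced set U, small U first (add the entries for U minus each lowest piece of U):
  |U|=1: {1}:1  {3}:1  {4}:1  {5}:1
  |U|=2: {0,1}:1  {1,3}:2  {1,4}:2  {1,5}:2  {2,5}:1  {3,4}:2  {3,5}:2  {4,5}:2
  |U|=3: {0,1,3}:3  {0,1,4}:3  {0,1,5}:3  {1,2,5}:3  {1,3,4}:6  {1,3,5}:6  {1,4,5}:6  {2,3,5}:3  {2,4,5}:3  {3,4,5}:6
  |U|=4: {0,1,2,5}:6  {0,1,3,4}:12  {0,1,3,5}:12  {0,1,4,5}:12  {1,2,3,5}:12  {1,2,4,5}:12  {1,3,4,5}:24  {2,3,4,5}:12
  start at 0(q): 60
  start at 2(r): 60
  start at 3(t): 30
  start at 4(p): 30
sum over floor = 180

180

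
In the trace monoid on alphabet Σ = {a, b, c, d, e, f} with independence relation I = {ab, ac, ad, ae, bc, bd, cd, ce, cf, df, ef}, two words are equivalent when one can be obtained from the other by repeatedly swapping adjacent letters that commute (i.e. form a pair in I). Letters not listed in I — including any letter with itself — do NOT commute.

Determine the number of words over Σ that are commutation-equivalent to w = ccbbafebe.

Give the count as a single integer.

252

#0=c has no predecessor
#1=c depends on [0:c]
#2=b has no predecessor
#3=b depends on [2:b]
#4=a has no predecessor
#5=f depends on [3:b, 4:a]
#6=e depends on [3:b]
#7=b depends on [5:f, 6:e]
#8=e depends on [7:b]
sources: [0:c, 2:b, 4:a]
N(rest) = Σ N(rest − s) over sources s of rest; N(one piece) = 1:
  size 1 → [1]=1  [8]=1
  size 2 → [0,1]=1  [1,8]=2  [7,8]=1
  size 3 → [0,1,8]=3  [1,7,8]=3  [5,7,8]=1  [6,7,8]=1
  size 4 → [0,1,7,8]=6  [1,5,7,8]=4  [1,6,7,8]=4  [4,5,7,8]=1  [5,6,7,8]=2
  size 5 → [0,1,5,7,8]=10  [0,1,6,7,8]=10  [1,4,5,7,8]=5  [1,5,6,7,8]=10  [3,5,6,7,8]=2  [4,5,6,7,8]=3
  size 6 → [0,1,4,5,7,8]=15  [0,1,5,6,7,8]=30  [1,3,5,6,7,8]=12  [1,4,5,6,7,8]=18  [2,3,5,6,7,8]=2  [3,4,5,6,7,8]=5
  size 7 → [0,1,3,5,6,7,8]=42  [0,1,4,5,6,7,8]=63  [1,2,3,5,6,7,8]=14  [1,3,4,5,6,7,8]=35  [2,3,4,5,6,7,8]=7
  first=0(c) contributes 56
  first=2(b) contributes 140
  first=4(a) contributes 56
|[w]| = 252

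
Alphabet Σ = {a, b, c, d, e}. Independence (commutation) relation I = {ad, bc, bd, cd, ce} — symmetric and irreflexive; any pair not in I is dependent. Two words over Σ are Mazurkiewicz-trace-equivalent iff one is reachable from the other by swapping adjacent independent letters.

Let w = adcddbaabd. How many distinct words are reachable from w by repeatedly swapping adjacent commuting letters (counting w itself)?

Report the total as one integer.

420

piece 0:a — minimal
piece 1:d — minimal
piece 2:c rests on {0:a}
piece 3:d rests on {1:d}
piece 4:d rests on {3:d}
piece 5:b rests on {0:a}
piece 6:a rests on {2:c, 5:b}
piece 7:a rests on {6:a}
piece 8:b rests on {7:a}
piece 9:d rests on {4:d}
minimal pieces: {0:a, 1:d}
ways to finish when only these pieces remain (= sum over removing one remaining piece with nothing left below it):
  1 left: {8}→1  {9}→1
  2 left: {4,9}→1  {7,8}→1  {8,9}→2
  3 left: {3,4,9}→1  {4,8,9}→3  {6,7,8}→1  {7,8,9}→3
  4 left: {1,3,4,9}→1  {2,6,7,8}→1  {3,4,8,9}→4  {4,7,8,9}→6  {5,6,7,8}→1  {6,7,8,9}→4
  5 left: {1,3,4,8,9}→5  {2,5,6,7,8}→2  {2,6,7,8,9}→5  {3,4,7,8,9}→10  {4,6,7,8,9}→10  {5,6,7,8,9}→5
  6 left: {0,2,5,6,7,8}→2  {1,3,4,7,8,9}→15  {2,4,6,7,8,9}→15  {2,5,6,7,8,9}→12  {3,4,6,7,8,9}→20  {4,5,6,7,8,9}→15
  7 left: {0,2,5,6,7,8,9}→14  {1,3,4,6,7,8,9}→35  {2,3,4,6,7,8,9}→35  {2,4,5,6,7,8,9}→42  {3,4,5,6,7,8,9}→35
  8 left: {0,2,4,5,6,7,8,9}→56  {1,2,3,4,6,7,8,9}→70  {1,3,4,5,6,7,8,9}→70  {2,3,4,5,6,7,8,9}→112
  placing 0:a first → 252 extensions
  placing 1:d first → 168 extensions
total linear extensions = 420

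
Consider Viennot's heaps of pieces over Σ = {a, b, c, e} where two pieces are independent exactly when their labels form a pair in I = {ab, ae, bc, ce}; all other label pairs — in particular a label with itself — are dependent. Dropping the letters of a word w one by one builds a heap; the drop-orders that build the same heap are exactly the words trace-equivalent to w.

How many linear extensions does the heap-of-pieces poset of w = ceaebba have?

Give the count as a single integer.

0(c) covers ∅
1(e) covers ∅
2(a) covers 0:c
3(e) covers 1:e
4(b) covers 3:e
5(b) covers 4:b
6(a) covers 2:a
floor of heap: 0:c, 1:e
completions by unplaced set U, small U first (add the entries for U minus each lowest piece of U):
  |U|=1: {5}:1  {6}:1
  |U|=2: {2,6}:1  {4,5}:1  {5,6}:2
  |U|=3: {0,2,6}:1  {2,5,6}:3  {3,4,5}:1  {4,5,6}:3
  |U|=4: {0,2,5,6}:4  {1,3,4,5}:1  {2,4,5,6}:6  {3,4,5,6}:4
  |U|=5: {0,2,4,5,6}:10  {1,3,4,5,6}:5  {2,3,4,5,6}:10
  start at 0(c): 15
  start at 1(e): 20
sum over floor = 35

35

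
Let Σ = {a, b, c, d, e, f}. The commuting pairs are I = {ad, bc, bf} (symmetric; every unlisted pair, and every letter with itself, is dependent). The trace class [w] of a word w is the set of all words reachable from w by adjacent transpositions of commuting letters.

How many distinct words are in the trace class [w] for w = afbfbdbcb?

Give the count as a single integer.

18

piece 0:a — minimal
piece 1:f rests on {0:a}
piece 2:b rests on {0:a}
piece 3:f rests on {1:f}
piece 4:b rests on {2:b}
piece 5:d rests on {3:f, 4:b}
piece 6:b rests on {5:d}
piece 7:c rests on {5:d}
piece 8:b rests on {6:b}
minimal pieces: {0:a}
ways to finish when only these pieces remain (= sum over removing one remaining piece with nothing left below it):
  1 left: {7}→1  {8}→1
  2 left: {6,8}→1  {7,8}→2
  3 left: {6,7,8}→3
  4 left: {5,6,7,8}→3
  5 left: {3,5,6,7,8}→3  {4,5,6,7,8}→3
  6 left: {1,3,5,6,7,8}→3  {2,4,5,6,7,8}→3  {3,4,5,6,7,8}→6
  7 left: {1,3,4,5,6,7,8}→9  {2,3,4,5,6,7,8}→9
  placing 0:a first → 18 extensions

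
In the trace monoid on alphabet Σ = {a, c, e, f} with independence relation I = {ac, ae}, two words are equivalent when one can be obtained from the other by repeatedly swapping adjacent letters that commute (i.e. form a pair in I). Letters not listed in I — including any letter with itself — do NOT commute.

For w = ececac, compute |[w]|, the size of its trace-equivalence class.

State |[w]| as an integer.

#0=e has no predecessor
#1=c depends on [0:e]
#2=e depends on [1:c]
#3=c depends on [2:e]
#4=a has no predecessor
#5=c depends on [3:c]
sources: [0:e, 4:a]
N(rest) = Σ N(rest − s) over sources s of rest; N(one piece) = 1:
  size 1 → [4]=1  [5]=1
  size 2 → [3,5]=1  [4,5]=2
  size 3 → [2,3,5]=1  [3,4,5]=3
  size 4 → [1,2,3,5]=1  [2,3,4,5]=4
  first=0(e) contributes 5
  first=4(a) contributes 1
|[w]| = 6

6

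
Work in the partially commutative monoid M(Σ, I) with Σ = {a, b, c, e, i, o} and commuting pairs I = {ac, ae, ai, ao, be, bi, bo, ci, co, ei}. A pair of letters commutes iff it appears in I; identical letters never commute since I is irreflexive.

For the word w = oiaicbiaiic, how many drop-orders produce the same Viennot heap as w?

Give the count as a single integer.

1848

drop 0:o onto floor
drop 1:i onto {0:o}
drop 2:a onto floor
drop 3:i onto {1:i}
drop 4:c onto floor
drop 5:b onto {2:a, 4:c}
drop 6:i onto {3:i}
drop 7:a onto {5:b}
drop 8:i onto {6:i}
drop 9:i onto {8:i}
drop 10:c onto {5:b}
ground layer = {0:o, 2:a, 4:c}
drop-orders for the pieces not yet dropped (sum over which currently-grounded one goes next):
  1 to go: {7} 1  {9} 1  {10} 1
  2 to go: {7,9} 2  {7,10} 2  {8,9} 1  {9,10} 2
  3 to go: {5,7,10} 2  {6,8,9} 1  {7,8,9} 3  {7,9,10} 6  {8,9,10} 3
  4 to go: {2,5,7,10} 2  {3,6,8,9} 1  {4,5,7,10} 2  {5,7,9,10} 8  {6,7,8,9} 4  {6,8,9,10} 4  {7,8,9,10} 12
  5 to go: {1,3,6,8,9} 1  {2,4,5,7,10} 4  {2,5,7,9,10} 10  {3,6,7,8,9} 5  {3,6,8,9,10} 5  {4,5,7,9,10} 10  {5,7,8,9,10} 20  {6,7,8,9,10} 20
  6 to go: {0,1,3,6,8,9} 1  {1,3,6,7,8,9} 6  {1,3,6,8,9,10} 6  {2,4,5,7,9,10} 24  {2,5,7,8,9,10} 30  {3,6,7,8,9,10} 30  {4,5,7,8,9,10} 30  {5,6,7,8,9,10} 40
  7 to go: {0,1,3,6,7,8,9} 7  {0,1,3,6,8,9,10} 7  {1,3,6,7,8,9,10} 42  {2,4,5,7,8,9,10} 84  {2,5,6,7,8,9,10} 70  {3,5,6,7,8,9,10} 70  {4,5,6,7,8,9,10} 70
  8 to go: {0,1,3,6,7,8,9,10} 56  {1,3,5,6,7,8,9,10} 112  {2,3,5,6,7,8,9,10} 140  {2,4,5,6,7,8,9,10} 224  {3,4,5,6,7,8,9,10} 140
  9 to go: {0,1,3,5,6,7,8,9,10} 168  {1,2,3,5,6,7,8,9,10} 252  {1,3,4,5,6,7,8,9,10} 252  {2,3,4,5,6,7,8,9,10} 504
  if 0:o drops first: 1008 orders
  if 2:a drops first: 420 orders
  if 4:c drops first: 420 orders
heap linearizations: 1848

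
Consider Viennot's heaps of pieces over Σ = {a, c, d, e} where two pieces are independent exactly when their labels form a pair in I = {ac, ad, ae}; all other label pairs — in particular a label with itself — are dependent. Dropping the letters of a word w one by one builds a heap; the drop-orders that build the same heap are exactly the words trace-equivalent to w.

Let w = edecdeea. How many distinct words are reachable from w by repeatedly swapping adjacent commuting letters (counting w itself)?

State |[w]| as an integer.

8

0(e) covers ∅
1(d) covers 0:e
2(e) covers 1:d
3(c) covers 2:e
4(d) covers 3:c
5(e) covers 4:d
6(e) covers 5:e
7(a) covers ∅
floor of heap: 0:e, 7:a
completions by unplaced set U, small U first (add the entries for U minus each lowest piece of U):
  |U|=1: {6}:1  {7}:1
  |U|=2: {5,6}:1  {6,7}:2
  |U|=3: {4,5,6}:1  {5,6,7}:3
  |U|=4: {3,4,5,6}:1  {4,5,6,7}:4
  |U|=5: {2,3,4,5,6}:1  {3,4,5,6,7}:5
  |U|=6: {1,2,3,4,5,6}:1  {2,3,4,5,6,7}:6
  start at 0(e): 7
  start at 7(a): 1
sum over floor = 8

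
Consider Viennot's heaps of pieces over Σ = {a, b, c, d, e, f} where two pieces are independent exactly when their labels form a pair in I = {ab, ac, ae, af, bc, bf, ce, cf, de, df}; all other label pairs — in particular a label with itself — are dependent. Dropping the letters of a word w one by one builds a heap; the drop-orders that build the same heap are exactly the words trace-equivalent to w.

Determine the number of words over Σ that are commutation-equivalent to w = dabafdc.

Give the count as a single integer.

piece 0:d — minimal
piece 1:a rests on {0:d}
piece 2:b rests on {0:d}
piece 3:a rests on {1:a}
piece 4:f — minimal
piece 5:d rests on {2:b, 3:a}
piece 6:c rests on {5:d}
minimal pieces: {0:d, 4:f}
ways to finish when only these pieces remain (= sum over removing one remaining piece with nothing left below it):
  1 left: {4}→1  {6}→1
  2 left: {4,6}→2  {5,6}→1
  3 left: {2,5,6}→1  {3,5,6}→1  {4,5,6}→3
  4 left: {1,3,5,6}→1  {2,3,5,6}→2  {2,4,5,6}→4  {3,4,5,6}→4
  5 left: {1,2,3,5,6}→3  {1,3,4,5,6}→5  {2,3,4,5,6}→10
  placing 0:d first → 18 extensions
  placing 4:f first → 3 extensions
total linear extensions = 21

21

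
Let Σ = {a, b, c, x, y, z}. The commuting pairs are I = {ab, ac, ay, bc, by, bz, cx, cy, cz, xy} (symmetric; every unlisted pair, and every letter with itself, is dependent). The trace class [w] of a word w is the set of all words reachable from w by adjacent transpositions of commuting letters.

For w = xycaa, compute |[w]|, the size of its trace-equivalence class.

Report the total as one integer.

20

0(x) covers ∅
1(y) covers ∅
2(c) covers ∅
3(a) covers 0:x
4(a) covers 3:a
floor of heap: 0:x, 1:y, 2:c
completions by unplaced set U, small U first (add the entries for U minus each lowest piece of U):
  |U|=1: {1}:1  {2}:1  {4}:1
  |U|=2: {1,2}:2  {1,4}:2  {2,4}:2  {3,4}:1
  |U|=3: {0,3,4}:1  {1,2,4}:6  {1,3,4}:3  {2,3,4}:3
  start at 0(x): 12
  start at 1(y): 4
  start at 2(c): 4
sum over floor = 20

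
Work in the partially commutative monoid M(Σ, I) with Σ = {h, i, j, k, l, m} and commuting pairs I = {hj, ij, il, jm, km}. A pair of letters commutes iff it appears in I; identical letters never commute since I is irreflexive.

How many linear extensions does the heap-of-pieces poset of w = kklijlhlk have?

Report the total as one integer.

4

#0=k has no predecessor
#1=k depends on [0:k]
#2=l depends on [1:k]
#3=i depends on [1:k]
#4=j depends on [2:l]
#5=l depends on [4:j]
#6=h depends on [3:i, 5:l]
#7=l depends on [6:h]
#8=k depends on [7:l]
sources: [0:k]
N(rest) = Σ N(rest − s) over sources s of rest; N(one piece) = 1:
  size 1 → [8]=1
  size 2 → [7,8]=1
  size 3 → [6,7,8]=1
  size 4 → [3,6,7,8]=1  [5,6,7,8]=1
  size 5 → [3,5,6,7,8]=2  [4,5,6,7,8]=1
  size 6 → [2,4,5,6,7,8]=1  [3,4,5,6,7,8]=3
  size 7 → [2,3,4,5,6,7,8]=4
  first=0(k) contributes 4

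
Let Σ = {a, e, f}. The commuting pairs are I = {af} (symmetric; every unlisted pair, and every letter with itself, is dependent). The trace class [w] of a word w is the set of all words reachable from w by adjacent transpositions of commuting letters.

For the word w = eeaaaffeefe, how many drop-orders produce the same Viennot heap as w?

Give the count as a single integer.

0(e) covers ∅
1(e) covers 0:e
2(a) covers 1:e
3(a) covers 2:a
4(a) covers 3:a
5(f) covers 1:e
6(f) covers 5:f
7(e) covers 4:a, 6:f
8(e) covers 7:e
9(f) covers 8:e
10(e) covers 9:f
floor of heap: 0:e
completions by unplaced set U, small U first (add the entries for U minus each lowest piece of U):
  |U|=1: {10}:1
  |U|=2: {9,10}:1
  |U|=3: {8,9,10}:1
  |U|=4: {7,8,9,10}:1
  |U|=5: {4,7,8,9,10}:1  {6,7,8,9,10}:1
  |U|=6: {3,4,7,8,9,10}:1  {4,6,7,8,9,10}:2  {5,6,7,8,9,10}:1
  |U|=7: {2,3,4,7,8,9,10}:1  {3,4,6,7,8,9,10}:3  {4,5,6,7,8,9,10}:3
  |U|=8: {2,3,4,6,7,8,9,10}:4  {3,4,5,6,7,8,9,10}:6
  |U|=9: {2,3,4,5,6,7,8,9,10}:10
  start at 0(e): 10

10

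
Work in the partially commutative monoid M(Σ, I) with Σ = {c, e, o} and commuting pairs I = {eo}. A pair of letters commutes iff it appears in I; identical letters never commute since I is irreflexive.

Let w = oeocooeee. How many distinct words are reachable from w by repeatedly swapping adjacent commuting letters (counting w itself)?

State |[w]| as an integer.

30

piece 0:o — minimal
piece 1:e — minimal
piece 2:o rests on {0:o}
piece 3:c rests on {1:e, 2:o}
piece 4:o rests on {3:c}
piece 5:o rests on {4:o}
piece 6:e rests on {3:c}
piece 7:e rests on {6:e}
piece 8:e rests on {7:e}
minimal pieces: {0:o, 1:e}
ways to finish when only these pieces remain (= sum over removing one remaining piece with nothing left below it):
  1 left: {5}→1  {8}→1
  2 left: {4,5}→1  {5,8}→2  {7,8}→1
  3 left: {4,5,8}→3  {5,7,8}→3  {6,7,8}→1
  4 left: {4,5,7,8}→6  {5,6,7,8}→4
  5 left: {4,5,6,7,8}→10
  6 left: {3,4,5,6,7,8}→10
  7 left: {1,3,4,5,6,7,8}→10  {2,3,4,5,6,7,8}→10
  placing 0:o first → 20 extensions
  placing 1:e first → 10 extensions
total linear extensions = 30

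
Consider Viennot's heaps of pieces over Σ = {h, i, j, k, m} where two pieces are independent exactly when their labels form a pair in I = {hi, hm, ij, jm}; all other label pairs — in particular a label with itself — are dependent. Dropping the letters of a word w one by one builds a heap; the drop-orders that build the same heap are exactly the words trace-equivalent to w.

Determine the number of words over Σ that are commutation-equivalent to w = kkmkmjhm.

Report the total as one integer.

6

#0=k has no predecessor
#1=k depends on [0:k]
#2=m depends on [1:k]
#3=k depends on [2:m]
#4=m depends on [3:k]
#5=j depends on [3:k]
#6=h depends on [5:j]
#7=m depends on [4:m]
sources: [0:k]
N(rest) = Σ N(rest − s) over sources s of rest; N(one piece) = 1:
  size 1 → [6]=1  [7]=1
  size 2 → [4,7]=1  [5,6]=1  [6,7]=2
  size 3 → [4,6,7]=3  [5,6,7]=3
  size 4 → [4,5,6,7]=6
  size 5 → [3,4,5,6,7]=6
  size 6 → [2,3,4,5,6,7]=6
  first=0(k) contributes 6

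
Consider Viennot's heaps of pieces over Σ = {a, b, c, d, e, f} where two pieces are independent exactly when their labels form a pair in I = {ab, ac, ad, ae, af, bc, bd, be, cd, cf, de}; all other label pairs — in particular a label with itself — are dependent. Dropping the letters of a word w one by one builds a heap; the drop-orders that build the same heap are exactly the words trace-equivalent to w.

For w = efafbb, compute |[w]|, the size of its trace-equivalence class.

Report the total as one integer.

drop 0:e onto floor
drop 1:f onto {0:e}
drop 2:a onto floor
drop 3:f onto {1:f}
drop 4:b onto {3:f}
drop 5:b onto {4:b}
ground layer = {0:e, 2:a}
drop-orders for the pieces not yet dropped (sum over which currently-grounded one goes next):
  1 to go: {2} 1  {5} 1
  2 to go: {2,5} 2  {4,5} 1
  3 to go: {2,4,5} 3  {3,4,5} 1
  4 to go: {1,3,4,5} 1  {2,3,4,5} 4
  if 0:e drops first: 5 orders
  if 2:a drops first: 1 orders
heap linearizations: 6

6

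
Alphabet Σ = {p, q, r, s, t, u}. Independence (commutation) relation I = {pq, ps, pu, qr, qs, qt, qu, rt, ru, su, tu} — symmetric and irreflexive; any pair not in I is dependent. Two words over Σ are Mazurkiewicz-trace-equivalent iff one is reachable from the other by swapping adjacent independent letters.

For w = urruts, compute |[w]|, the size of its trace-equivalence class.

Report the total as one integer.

45

piece 0:u — minimal
piece 1:r — minimal
piece 2:r rests on {1:r}
piece 3:u rests on {0:u}
piece 4:t — minimal
piece 5:s rests on {2:r, 4:t}
minimal pieces: {0:u, 1:r, 4:t}
ways to finish when only these pieces remain (= sum over removing one remaining piece with nothing left below it):
  1 left: {3}→1  {5}→1
  2 left: {0,3}→1  {2,5}→1  {3,5}→2  {4,5}→1
  3 left: {0,3,5}→3  {1,2,5}→1  {2,3,5}→3  {2,4,5}→2  {3,4,5}→3
  4 left: {0,2,3,5}→6  {0,3,4,5}→6  {1,2,3,5}→4  {1,2,4,5}→3  {2,3,4,5}→8
  placing 0:u first → 15 extensions
  placing 1:r first → 20 extensions
  placing 4:t first → 10 extensions
total linear extensions = 45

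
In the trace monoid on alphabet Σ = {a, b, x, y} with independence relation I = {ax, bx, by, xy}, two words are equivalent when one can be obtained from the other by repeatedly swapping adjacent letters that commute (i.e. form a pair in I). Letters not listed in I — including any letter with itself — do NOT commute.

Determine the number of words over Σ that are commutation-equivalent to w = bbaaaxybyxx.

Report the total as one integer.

495

drop 0:b onto floor
drop 1:b onto {0:b}
drop 2:a onto {1:b}
drop 3:a onto {2:a}
drop 4:a onto {3:a}
drop 5:x onto floor
drop 6:y onto {4:a}
drop 7:b onto {4:a}
drop 8:y onto {6:y}
drop 9:x onto {5:x}
drop 10:x onto {9:x}
ground layer = {0:b, 5:x}
drop-orders for the pieces not yet dropped (sum over which currently-grounded one goes next):
  1 to go: {7} 1  {8} 1  {10} 1
  2 to go: {6,8} 1  {7,8} 2  {7,10} 2  {8,10} 2  {9,10} 1
  3 to go: {5,9,10} 1  {6,7,8} 3  {6,8,10} 3  {7,8,10} 6  {7,9,10} 3  {8,9,10} 3
  4 to go: {4,6,7,8} 3  {5,7,9,10} 4  {5,8,9,10} 4  {6,7,8,10} 12  {6,8,9,10} 6  {7,8,9,10} 12
  5 to go: {3,4,6,7,8} 3  {4,6,7,8,10} 15  {5,6,8,9,10} 10  {5,7,8,9,10} 20  {6,7,8,9,10} 30
  6 to go: {2,3,4,6,7,8} 3  {3,4,6,7,8,10} 18  {4,6,7,8,9,10} 45  {5,6,7,8,9,10} 60
  7 to go: {1,2,3,4,6,7,8} 3  {2,3,4,6,7,8,10} 21  {3,4,6,7,8,9,10} 63  {4,5,6,7,8,9,10} 105
  8 to go: {0,1,2,3,4,6,7,8} 3  {1,2,3,4,6,7,8,10} 24  {2,3,4,6,7,8,9,10} 84  {3,4,5,6,7,8,9,10} 168
  9 to go: {0,1,2,3,4,6,7,8,10} 27  {1,2,3,4,6,7,8,9,10} 108  {2,3,4,5,6,7,8,9,10} 252
  if 0:b drops first: 360 orders
  if 5:x drops first: 135 orders
heap linearizations: 495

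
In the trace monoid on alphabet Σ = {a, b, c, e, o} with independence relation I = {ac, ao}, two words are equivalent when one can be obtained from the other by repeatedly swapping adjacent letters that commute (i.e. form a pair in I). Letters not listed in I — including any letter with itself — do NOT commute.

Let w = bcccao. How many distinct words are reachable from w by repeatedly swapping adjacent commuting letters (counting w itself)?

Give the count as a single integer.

0(b) covers ∅
1(c) covers 0:b
2(c) covers 1:c
3(c) covers 2:c
4(a) covers 0:b
5(o) covers 3:c
floor of heap: 0:b
completions by unplaced set U, small U first (add the entries for U minus each lowest piece of U):
  |U|=1: {4}:1  {5}:1
  |U|=2: {3,5}:1  {4,5}:2
  |U|=3: {2,3,5}:1  {3,4,5}:3
  |U|=4: {1,2,3,5}:1  {2,3,4,5}:4
  start at 0(b): 5

5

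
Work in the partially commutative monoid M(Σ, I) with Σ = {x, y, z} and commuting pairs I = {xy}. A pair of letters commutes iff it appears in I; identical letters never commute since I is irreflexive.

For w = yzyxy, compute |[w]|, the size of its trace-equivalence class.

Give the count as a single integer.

3

drop 0:y onto floor
drop 1:z onto {0:y}
drop 2:y onto {1:z}
drop 3:x onto {1:z}
drop 4:y onto {2:y}
ground layer = {0:y}
drop-orders for the pieces not yet dropped (sum over which currently-grounded one goes next):
  1 to go: {3} 1  {4} 1
  2 to go: {2,4} 1  {3,4} 2
  3 to go: {2,3,4} 3
  if 0:y drops first: 3 orders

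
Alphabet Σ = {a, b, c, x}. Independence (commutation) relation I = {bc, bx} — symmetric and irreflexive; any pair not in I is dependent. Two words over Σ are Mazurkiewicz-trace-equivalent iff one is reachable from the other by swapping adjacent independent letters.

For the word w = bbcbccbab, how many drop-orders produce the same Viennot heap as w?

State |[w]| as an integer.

35

#0=b has no predecessor
#1=b depends on [0:b]
#2=c has no predecessor
#3=b depends on [1:b]
#4=c depends on [2:c]
#5=c depends on [4:c]
#6=b depends on [3:b]
#7=a depends on [5:c, 6:b]
#8=b depends on [7:a]
sources: [0:b, 2:c]
N(rest) = Σ N(rest − s) over sources s of rest; N(one piece) = 1:
  size 1 → [8]=1
  size 2 → [7,8]=1
  size 3 → [5,7,8]=1  [6,7,8]=1
  size 4 → [3,6,7,8]=1  [4,5,7,8]=1  [5,6,7,8]=2
  size 5 → [1,3,6,7,8]=1  [2,4,5,7,8]=1  [3,5,6,7,8]=3  [4,5,6,7,8]=3
  size 6 → [0,1,3,6,7,8]=1  [1,3,5,6,7,8]=4  [2,4,5,6,7,8]=4  [3,4,5,6,7,8]=6
  size 7 → [0,1,3,5,6,7,8]=5  [1,3,4,5,6,7,8]=10  [2,3,4,5,6,7,8]=10
  first=0(b) contributes 20
  first=2(c) contributes 15
|[w]| = 35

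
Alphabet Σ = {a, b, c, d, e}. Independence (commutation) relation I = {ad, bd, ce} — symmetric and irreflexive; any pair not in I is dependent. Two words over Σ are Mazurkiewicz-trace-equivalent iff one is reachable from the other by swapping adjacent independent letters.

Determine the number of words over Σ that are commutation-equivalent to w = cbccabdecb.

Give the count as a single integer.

#0=c has no predecessor
#1=b depends on [0:c]
#2=c depends on [1:b]
#3=c depends on [2:c]
#4=a depends on [3:c]
#5=b depends on [4:a]
#6=d depends on [3:c]
#7=e depends on [5:b, 6:d]
#8=c depends on [5:b, 6:d]
#9=b depends on [7:e, 8:c]
sources: [0:c]
N(rest) = Σ N(rest − s) over sources s of rest; N(one piece) = 1:
  size 1 → [9]=1
  size 2 → [7,9]=1  [8,9]=1
  size 3 → [7,8,9]=2
  size 4 → [5,7,8,9]=2  [6,7,8,9]=2
  size 5 → [4,5,7,8,9]=2  [5,6,7,8,9]=4
  size 6 → [4,5,6,7,8,9]=6
  size 7 → [3,4,5,6,7,8,9]=6
  size 8 → [2,3,4,5,6,7,8,9]=6
  first=0(c) contributes 6

6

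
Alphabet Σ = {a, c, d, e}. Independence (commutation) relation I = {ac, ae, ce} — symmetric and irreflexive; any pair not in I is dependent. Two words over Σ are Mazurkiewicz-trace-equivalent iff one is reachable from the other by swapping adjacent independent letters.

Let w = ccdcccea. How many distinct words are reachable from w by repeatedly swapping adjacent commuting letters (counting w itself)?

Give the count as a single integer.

drop 0:c onto floor
drop 1:c onto {0:c}
drop 2:d onto {1:c}
drop 3:c onto {2:d}
drop 4:c onto {3:c}
drop 5:c onto {4:c}
drop 6:e onto {2:d}
drop 7:a onto {2:d}
ground layer = {0:c}
drop-orders for the pieces not yet dropped (sum over which currently-grounded one goes next):
  1 to go: {5} 1  {6} 1  {7} 1
  2 to go: {4,5} 1  {5,6} 2  {5,7} 2  {6,7} 2
  3 to go: {3,4,5} 1  {4,5,6} 3  {4,5,7} 3  {5,6,7} 6
  4 to go: {3,4,5,6} 4  {3,4,5,7} 4  {4,5,6,7} 12
  5 to go: {3,4,5,6,7} 20
  6 to go: {2,3,4,5,6,7} 20
  if 0:c drops first: 20 orders

20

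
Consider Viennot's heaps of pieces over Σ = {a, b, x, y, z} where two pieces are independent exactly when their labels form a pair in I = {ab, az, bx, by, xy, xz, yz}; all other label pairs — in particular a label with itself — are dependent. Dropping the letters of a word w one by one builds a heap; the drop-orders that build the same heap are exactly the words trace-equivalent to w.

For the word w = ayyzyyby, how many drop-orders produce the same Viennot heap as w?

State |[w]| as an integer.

28

drop 0:a onto floor
drop 1:y onto {0:a}
drop 2:y onto {1:y}
drop 3:z onto floor
drop 4:y onto {2:y}
drop 5:y onto {4:y}
drop 6:b onto {3:z}
drop 7:y onto {5:y}
ground layer = {0:a, 3:z}
drop-orders for the pieces not yet dropped (sum over which currently-grounded one goes next):
  1 to go: {6} 1  {7} 1
  2 to go: {3,6} 1  {5,7} 1  {6,7} 2
  3 to go: {3,6,7} 3  {4,5,7} 1  {5,6,7} 3
  4 to go: {2,4,5,7} 1  {3,5,6,7} 6  {4,5,6,7} 4
  5 to go: {1,2,4,5,7} 1  {2,4,5,6,7} 5  {3,4,5,6,7} 10
  6 to go: {0,1,2,4,5,7} 1  {1,2,4,5,6,7} 6  {2,3,4,5,6,7} 15
  if 0:a drops first: 21 orders
  if 3:z drops first: 7 orders
heap linearizations: 28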